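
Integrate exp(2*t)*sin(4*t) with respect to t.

Let I denote the integral. Integrate by parts with u = sin(4*t), dv = exp(2*t) dt, so v = exp(2*t)/2: I = exp(2*t)*sin(4*t)/2 − 2·∫ exp(2*t)*cos(4*t) dt.
Apply parts again with u = cos(4*t), dv = exp(2*t) dt: ∫ exp(2*t)*cos(4*t) dt = exp(2*t)*cos(4*t)/2 + 2·I. Substituting back brings back I: I = exp(2*t)*sin(4*t)/2 - exp(2*t)*cos(4*t) − 4·I.
Solving for I: (1 + 4)·I equals the remaining terms, so I = (1/5)·(exp(2*t)*sin(4*t)/2 - exp(2*t)*cos(4*t)).

exp(2*t)*sin(4*t)/10 - exp(2*t)*cos(4*t)/5 + C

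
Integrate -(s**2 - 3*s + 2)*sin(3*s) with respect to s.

Use integration by parts with u = s**2 - 3*s + 2, dv = -sin(3*s) ds, so v = cos(3*s)/3.
Apply parts 2 times (tabular method): alternate signs, differentiate u down to 0, integrate dv up.

s**2*cos(3*s)/3 - 2*s*sin(3*s)/9 - s*cos(3*s) + sin(3*s)/3 + 16*cos(3*s)/27 + C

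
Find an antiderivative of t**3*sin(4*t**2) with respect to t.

-t**2*cos(4*t**2)/8 + sin(4*t**2)/32 + C

Let u = t², du = 2t dt; rewrite as (1/2)∫ u^1·sin(4u) du.
Now integrate by parts 1 time.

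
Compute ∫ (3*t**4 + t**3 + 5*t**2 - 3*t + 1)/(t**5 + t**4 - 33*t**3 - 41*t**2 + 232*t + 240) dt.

2111*log(t - 5)/972 - 307*log(t - 3)/392 + 11*log(t + 1)/216 + 18580*log(t + 4)/11907 + 797/(189*t + 756) + C

Factor the denominator: (t - 5)*(t - 3)*(t + 1)*(t + 4)**2.
Partial-fraction decomposition: 18580/(11907*(t + 4)) - 797/(189*(t + 4)**2) + 11/(216*(t + 1)) - 307/(392*(t - 3)) + 2111/(972*(t - 5)).
Integrate each term; A/(t−a) gives A·log|t−a|; A/(t−a)² gives −A/(t−a).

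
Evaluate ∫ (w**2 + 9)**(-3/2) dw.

Substitute w = 3·tan(θ), so dw = 3·sec(θ)^2 dθ and the radical becomes sqrt(w**2 + 9) = 3·sec(θ) by the Pythagorean identity.
Integrate the resulting trig expression in θ, then back-substitute tan(θ) = w/3, sec(θ) = sqrt(w**2 + 9)/3 (absorbing any constant into C).

w/(9*sqrt(w**2 + 9)) + C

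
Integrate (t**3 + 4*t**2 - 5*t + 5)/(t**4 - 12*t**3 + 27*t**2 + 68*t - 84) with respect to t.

Factor the denominator: (t - 7)*(t - 6)*(t - 1)*(t + 2).
Partial-fraction decomposition: -23/(216*(t + 2)) + 1/(18*(t - 1)) - 67/(8*(t - 6)) + 509/(54*(t - 7)).
Integrate each term: A/(t−a) contributes A·log|t−a|.

509*log(t - 7)/54 - 67*log(t - 6)/8 + log(t - 1)/18 - 23*log(t + 2)/216 + C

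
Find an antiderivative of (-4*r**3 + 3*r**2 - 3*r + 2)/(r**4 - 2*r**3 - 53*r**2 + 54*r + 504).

-622*log(r - 7)/195 + 109*log(r - 4)/105 + 73*log(r + 3)/105 - 496*log(r + 6)/195 + C

Factor the denominator: (r - 7)*(r - 4)*(r + 3)*(r + 6).
Partial-fraction decomposition: -496/(195*(r + 6)) + 73/(105*(r + 3)) + 109/(105*(r - 4)) - 622/(195*(r - 7)).
Integrate each term: A/(r−a) contributes A·log|r−a|.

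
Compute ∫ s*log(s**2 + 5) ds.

Let u = s**2 + 5, so du = (2*s) ds.
The integral becomes (1/2)·∫ log(u) du; integrate by parts with u′=log(u), dv′=du.

s**2*log(s**2 + 5)/2 - s**2/2 + 5*log(s**2 + 5)/2 + C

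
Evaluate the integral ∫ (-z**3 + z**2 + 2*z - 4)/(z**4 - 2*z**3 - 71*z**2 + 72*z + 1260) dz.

-71*log(z - 7)/39 + 43*log(z - 6)/33 + 34*log(z + 5)/33 - 59*log(z + 6)/39 + C

Factor the denominator: (z - 7)*(z - 6)*(z + 5)*(z + 6).
Partial-fraction decomposition: -59/(39*(z + 6)) + 34/(33*(z + 5)) + 43/(33*(z - 6)) - 71/(39*(z - 7)).
Integrate each term: A/(z−a) contributes A·log|z−a|.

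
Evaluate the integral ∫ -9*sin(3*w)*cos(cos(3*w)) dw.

Let u = cos(3*w), so du = (-3*sin(3*w)) dw.
Rewriting, the integral becomes 3·∫ cos(u) du = 3·sin(u).
Substituting back, u = cos(3*w).

3*sin(cos(3*w)) + C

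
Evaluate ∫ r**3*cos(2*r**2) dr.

Let u = r², du = 2r dr; rewrite as (1/2)∫ u^1·cos(2u) du.
Now integrate by parts 1 time.

r**2*sin(2*r**2)/4 + cos(2*r**2)/8 + C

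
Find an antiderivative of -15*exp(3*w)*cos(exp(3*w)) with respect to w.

-5*sin(exp(3*w)) + C

Let u = exp(3*w), so du = (3*exp(3*w)) dw.
Rewriting, the integral becomes -5·∫ cos(u) du = -5·sin(u).
Substituting back, u = exp(3*w).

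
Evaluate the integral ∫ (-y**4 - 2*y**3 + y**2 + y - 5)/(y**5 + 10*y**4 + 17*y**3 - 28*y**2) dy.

Factor the denominator: y**2*(y - 1)*(y + 4)*(y + 7).
Partial-fraction decomposition: -839/(588*(y + 7)) + 121/(240*(y + 4)) - 3/(20*(y - 1)) + 57/(784*y) + 5/(28*y**2).
Integrate each term; A/(y−a) gives A·log|y−a|; A/(y−a)² gives −A/(y−a).

57*log(y)/784 - 3*log(y - 1)/20 + 121*log(y + 4)/240 - 839*log(y + 7)/588 - 5/(28*y) + C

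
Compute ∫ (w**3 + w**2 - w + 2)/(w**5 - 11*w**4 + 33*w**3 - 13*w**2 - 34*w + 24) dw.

Factor the denominator: (w - 6)*(w - 4)*(w - 1)**2*(w + 1).
Partial-fraction decomposition: 3/(140*(w + 1)) + 41/(300*(w - 1)) + 1/(10*(w - 1)**2) - 13/(15*(w - 4)) + 124/(175*(w - 6)).
Integrate each term; A/(w−a) gives A·log|w−a|; A/(w−a)² gives −A/(w−a).

124*log(w - 6)/175 - 13*log(w - 4)/15 + 41*log(w - 1)/300 + 3*log(w + 1)/140 - 1/(10*w - 10) + C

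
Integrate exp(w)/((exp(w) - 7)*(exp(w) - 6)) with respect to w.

Let u = e^w, du = e^w dw.
The integral becomes ∫ du/((u-7)(u-6)); decompose into partial fractions.

log(exp(w) - 7) - log(exp(w) - 6) + C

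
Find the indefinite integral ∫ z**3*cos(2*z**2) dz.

z**2*sin(2*z**2)/4 + cos(2*z**2)/8 + C

Let u = z², du = 2z dz; rewrite as (1/2)∫ u^1·cos(2u) du.
Now integrate by parts 1 time.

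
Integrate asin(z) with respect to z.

Use integration by parts with u = arcsin(z), dv = dz.
Then du = 1/sqrt(-z**2 + 1) dz.

z*asin(z) + sqrt(-z**2 + 1) + C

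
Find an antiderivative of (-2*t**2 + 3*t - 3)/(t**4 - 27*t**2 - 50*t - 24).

-57*log(t - 6)/490 - 179*log(t + 1)/441 + 47*log(t + 4)/90 - 8/(21*t + 21) + C

Factor the denominator: (t - 6)*(t + 1)**2*(t + 4).
Partial-fraction decomposition: 47/(90*(t + 4)) - 179/(441*(t + 1)) + 8/(21*(t + 1)**2) - 57/(490*(t - 6)).
Integrate each term; A/(t−a) gives A·log|t−a|; A/(t−a)² gives −A/(t−a).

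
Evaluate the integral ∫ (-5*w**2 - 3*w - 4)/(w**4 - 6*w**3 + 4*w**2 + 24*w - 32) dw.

Factor the denominator: (w - 4)*(w - 2)**2*(w + 2).
Partial-fraction decomposition: 3/(16*(w + 2)) + 61/(16*(w - 2)) + 15/(4*(w - 2)**2) - 4/(w - 4).
Integrate each term; A/(w−a) gives A·log|w−a|; A/(w−a)² gives −A/(w−a).

-4*log(w - 4) + 61*log(w - 2)/16 + 3*log(w + 2)/16 - 15/(4*w - 8) + C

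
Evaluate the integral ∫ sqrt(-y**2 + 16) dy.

Substitute y = 4·sin(θ), so dy = 4·cos(θ) dθ and the radical becomes sqrt(-y**2 + 16) = 4·cos(θ) by the Pythagorean identity.
Integrate the resulting trig expression in θ, then back-substitute θ = asin(y/4), sin(θ) = y/4, cos(θ) = sqrt(-y**2 + 16)/4 (absorbing any constant into C).

y*sqrt(-y**2 + 16)/2 + 8*asin(y/4) + C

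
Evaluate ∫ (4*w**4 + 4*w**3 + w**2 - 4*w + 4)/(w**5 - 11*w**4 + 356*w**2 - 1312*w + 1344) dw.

Factor the denominator: (w - 7)*(w - 4)**2*(w - 2)*(w + 6).
Partial-fraction decomposition: 137/(325*(w + 6)) - 3/(5*(w - 2)) - 1097/(75*(w - 4)) - 107/(5*(w - 4)**2) + 3667/(195*(w - 7)).
Integrate each term; A/(w−a) gives A·log|w−a|; A/(w−a)² gives −A/(w−a).

3667*log(w - 7)/195 - 1097*log(w - 4)/75 - 3*log(w - 2)/5 + 137*log(w + 6)/325 + 107/(5*w - 20) + C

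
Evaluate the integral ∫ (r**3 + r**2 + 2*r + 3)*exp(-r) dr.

Use integration by parts with u = r**3 + r**2 + 2*r + 3, dv = exp(-r) dr, so v = -exp(-r).
Apply parts 3 times (tabular method): alternate signs, differentiate u down to 0, integrate dv up.

(-r**3 - 4*r**2 - 10*r - 13)*exp(-r) + C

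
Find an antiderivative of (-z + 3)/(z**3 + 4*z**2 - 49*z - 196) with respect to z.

Factor the denominator: (z - 7)*(z + 4)*(z + 7).
Partial-fraction decomposition: 5/(21*(z + 7)) - 7/(33*(z + 4)) - 2/(77*(z - 7)).
Integrate each term: A/(z−a) contributes A·log|z−a|.

-2*log(z - 7)/77 - 7*log(z + 4)/33 + 5*log(z + 7)/21 + C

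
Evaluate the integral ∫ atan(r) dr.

Use integration by parts with u = arctan(r), dv = dr.
Then du = 1/(r**2 + 1) dr.

r*atan(r) - log(r**2 + 1)/2 + C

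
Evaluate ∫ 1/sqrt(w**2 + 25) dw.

Substitute w = 5·tan(θ), so dw = 5·sec(θ)^2 dθ and the radical becomes sqrt(w**2 + 25) = 5·sec(θ) by the Pythagorean identity.
Integrate the resulting trig expression in θ, then back-substitute tan(θ) = w/5, sec(θ) = sqrt(w**2 + 25)/5 (absorbing any constant into C).

log(w + sqrt(w**2 + 25)) + C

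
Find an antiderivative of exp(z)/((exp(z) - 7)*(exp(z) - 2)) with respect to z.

log(exp(z) - 7)/5 - log(exp(z) - 2)/5 + C

Let u = e^z, du = e^z dz.
The integral becomes ∫ du/((u-7)(u-2)); decompose into partial fractions.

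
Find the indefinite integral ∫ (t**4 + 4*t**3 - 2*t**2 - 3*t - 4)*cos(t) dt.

t**4*sin(t) + 4*t**3*sin(t) + 4*t**3*cos(t) - 14*t**2*sin(t) + 12*t**2*cos(t) - 27*t*sin(t) - 28*t*cos(t) + 24*sin(t) - 27*cos(t) + C

Use integration by parts with u = t**4 + 4*t**3 - 2*t**2 - 3*t - 4, dv = cos(t) dt, so v = sin(t).
Apply parts 4 times (tabular method): alternate signs, differentiate u down to 0, integrate dv up.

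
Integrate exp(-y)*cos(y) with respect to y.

exp(-y)*sin(y)/2 - exp(-y)*cos(y)/2 + C

Let I denote the integral. Integrate by parts with u = cos(y), dv = exp(-y) dy, so v = -exp(-y): I = -exp(-y)*cos(y) − ∫ exp(-y)*sin(y) dy.
Apply parts again with u = sin(y), dv = exp(-y) dy: ∫ exp(-y)*sin(y) dy = -exp(-y)*sin(y) + I. Substituting back brings back I: I = exp(-y)*sin(y) - exp(-y)*cos(y) − I.
Solving for I: (1 + 1)·I equals the remaining terms, so I = (1/2)·(exp(-y)*sin(y) - exp(-y)*cos(y)).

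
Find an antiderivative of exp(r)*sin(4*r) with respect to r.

exp(r)*sin(4*r)/17 - 4*exp(r)*cos(4*r)/17 + C

Let I denote the integral. Integrate by parts with u = sin(4*r), dv = exp(r) dr, so v = exp(r): I = exp(r)*sin(4*r) − 4·∫ exp(r)*cos(4*r) dr.
Apply parts again with u = cos(4*r), dv = exp(r) dr: ∫ exp(r)*cos(4*r) dr = exp(r)*cos(4*r) + 4·I. Substituting back brings back I: I = exp(r)*sin(4*r) - 4*exp(r)*cos(4*r) − 16·I.
Solving for I: (1 + 16)·I equals the remaining terms, so I = (1/17)·(exp(r)*sin(4*r) - 4*exp(r)*cos(4*r)).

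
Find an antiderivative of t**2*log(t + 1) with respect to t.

t**3*log(t + 1)/3 - t**3/9 + t**2/6 - t/3 + log(t + 1)/3 + C

Use integration by parts with u = log(t + 1), dv = t**2 dt.
Then du = 1/(t + 1) dt and v = t**3/3.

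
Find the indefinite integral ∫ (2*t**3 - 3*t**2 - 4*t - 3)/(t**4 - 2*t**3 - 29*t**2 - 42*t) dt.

log(t)/14 + 254*log(t - 7)/315 - 23*log(t + 2)/18 + 12*log(t + 3)/5 + C

Factor the denominator: t*(t - 7)*(t + 2)*(t + 3).
Partial-fraction decomposition: 12/(5*(t + 3)) - 23/(18*(t + 2)) + 254/(315*(t - 7)) + 1/(14*t).
Integrate each term: A/(t−a) contributes A·log|t−a|.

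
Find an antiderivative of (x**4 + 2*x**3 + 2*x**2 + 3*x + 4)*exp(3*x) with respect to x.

Use integration by parts with u = x**4 + 2*x**3 + 2*x**2 + 3*x + 4, dv = exp(3*x) dx, so v = exp(3*x)/3.
Apply parts 4 times (tabular method): alternate signs, differentiate u down to 0, integrate dv up.

(27*x**4 + 18*x**3 + 36*x**2 + 57*x + 89)*exp(3*x)/81 + C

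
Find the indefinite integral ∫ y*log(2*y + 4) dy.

Use integration by parts with u = log(2*y + 4), dv = y dy.
Then du = 2/(2*y + 4) dy and v = y**2/2.

y**2*log(2*y + 4)/2 - y**2/4 + y - 2*log(y + 2) + C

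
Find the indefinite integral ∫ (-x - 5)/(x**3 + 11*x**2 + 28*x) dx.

Factor the denominator: x*(x + 4)*(x + 7).
Partial-fraction decomposition: 2/(21*(x + 7)) + 1/(12*(x + 4)) - 5/(28*x).
Integrate each term: A/(x−a) contributes A·log|x−a|.

-5*log(x)/28 + log(x + 4)/12 + 2*log(x + 7)/21 + C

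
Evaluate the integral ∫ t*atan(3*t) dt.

t**2*atan(3*t)/2 - t/6 + atan(3*t)/18 + C

Use integration by parts with u = arctan(3*t), dv = t dt.
Then du = 3/(9*t**2 + 1) dt.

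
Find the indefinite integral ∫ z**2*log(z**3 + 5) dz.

Let u = z**3 + 5, so du = (3*z**2) dz.
The integral becomes (1/3)·∫ log(u) du; integrate by parts with u′=log(u), dv′=du.

z**3*log(z**3 + 5)/3 - z**3/3 + 5*log(z**3 + 5)/3 + C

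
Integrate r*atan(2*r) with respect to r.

r**2*atan(2*r)/2 - r/4 + atan(2*r)/8 + C

Use integration by parts with u = arctan(2*r), dv = r dr.
Then du = 2/(4*r**2 + 1) dr.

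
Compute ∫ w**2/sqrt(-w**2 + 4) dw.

Substitute w = 2·sin(θ), so dw = 2·cos(θ) dθ and the radical becomes sqrt(-w**2 + 4) = 2·cos(θ) by the Pythagorean identity.
Integrate the resulting trig expression in θ, then back-substitute θ = asin(w/2), sin(θ) = w/2, cos(θ) = sqrt(-w**2 + 4)/2 (absorbing any constant into C).

-w*sqrt(-w**2 + 4)/2 + 2*asin(w/2) + C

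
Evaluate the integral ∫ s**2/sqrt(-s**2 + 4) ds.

Substitute s = 2·sin(θ), so ds = 2·cos(θ) dθ and the radical becomes sqrt(-s**2 + 4) = 2·cos(θ) by the Pythagorean identity.
Integrate the resulting trig expression in θ, then back-substitute θ = asin(s/2), sin(θ) = s/2, cos(θ) = sqrt(-s**2 + 4)/2 (absorbing any constant into C).

-s*sqrt(-s**2 + 4)/2 + 2*asin(s/2) + C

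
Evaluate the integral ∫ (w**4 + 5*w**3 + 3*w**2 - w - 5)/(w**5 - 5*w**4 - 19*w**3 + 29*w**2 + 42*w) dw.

-5*log(w)/42 + 4251*log(w - 7)/2800 - 61*log(w - 2)/150 + 5*log(w + 1)/48 - 29*log(w + 3)/300 + C

Factor the denominator: w*(w - 7)*(w - 2)*(w + 1)*(w + 3).
Partial-fraction decomposition: -29/(300*(w + 3)) + 5/(48*(w + 1)) - 61/(150*(w - 2)) + 4251/(2800*(w - 7)) - 5/(42*w).
Integrate each term: A/(w−a) contributes A·log|w−a|.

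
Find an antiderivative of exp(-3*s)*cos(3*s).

exp(-3*s)*sin(3*s)/6 - exp(-3*s)*cos(3*s)/6 + C

Let I denote the integral. Integrate by parts with u = cos(3*s), dv = exp(-3*s) ds, so v = -exp(-3*s)/3: I = -exp(-3*s)*cos(3*s)/3 − ∫ exp(-3*s)*sin(3*s) ds.
Apply parts again with u = sin(3*s), dv = exp(-3*s) ds: ∫ exp(-3*s)*sin(3*s) ds = -exp(-3*s)*sin(3*s)/3 + I. Substituting back brings back I: I = exp(-3*s)*sin(3*s)/3 - exp(-3*s)*cos(3*s)/3 − I.
Solving for I: (1 + 1)·I equals the remaining terms, so I = (1/2)·(exp(-3*s)*sin(3*s)/3 - exp(-3*s)*cos(3*s)/3).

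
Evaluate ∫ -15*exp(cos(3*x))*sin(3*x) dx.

Let u = cos(3*x), so du = (-3*sin(3*x)) dx.
Rewriting, the integral becomes 5·∫ e^u du = 5·e^u.
Substituting back, u = cos(3*x).

5*exp(cos(3*x)) + C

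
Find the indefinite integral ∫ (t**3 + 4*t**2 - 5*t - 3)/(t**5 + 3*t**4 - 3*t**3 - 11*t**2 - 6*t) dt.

log(t)/2 + 11*log(t - 2)/90 - 35*log(t + 1)/36 + 7*log(t + 3)/20 - 5/(6*t + 6) + C

Factor the denominator: t*(t - 2)*(t + 1)**2*(t + 3).
Partial-fraction decomposition: 7/(20*(t + 3)) - 35/(36*(t + 1)) + 5/(6*(t + 1)**2) + 11/(90*(t - 2)) + 1/(2*t).
Integrate each term; A/(t−a) gives A·log|t−a|; A/(t−a)² gives −A/(t−a).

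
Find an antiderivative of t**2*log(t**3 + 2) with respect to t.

t**3*log(t**3 + 2)/3 - t**3/3 + 2*log(t**3 + 2)/3 + C

Let u = t**3 + 2, so du = (3*t**2) dt.
The integral becomes (1/3)·∫ log(u) du; integrate by parts with u′=log(u), dv′=du.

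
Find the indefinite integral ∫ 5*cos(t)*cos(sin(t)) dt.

5*sin(sin(t)) + C

Let u = sin(t), so du = (cos(t)) dt.
Rewriting, the integral becomes 5·∫ cos(u) du = 5·sin(u).
Substituting back, u = sin(t).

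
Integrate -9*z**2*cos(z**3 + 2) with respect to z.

Let u = z**3 + 2, so du = (3*z**2) dz.
Rewriting, the integral becomes -3·∫ cos(u) du = -3·sin(u).
Substituting back, u = z**3 + 2.

-3*sin(z**3 + 2) + C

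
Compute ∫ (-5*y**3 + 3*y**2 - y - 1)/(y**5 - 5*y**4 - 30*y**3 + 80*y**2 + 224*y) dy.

Factor the denominator: y*(y - 7)*(y - 4)*(y + 2)*(y + 4).
Partial-fraction decomposition: 371/(704*(y + 4)) - 53/(216*(y + 2)) + 277/(576*(y - 4)) - 1576/(2079*(y - 7)) - 1/(224*y).
Integrate each term: A/(y−a) contributes A·log|y−a|.

-log(y)/224 - 1576*log(y - 7)/2079 + 277*log(y - 4)/576 - 53*log(y + 2)/216 + 371*log(y + 4)/704 + C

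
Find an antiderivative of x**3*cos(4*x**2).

x**2*sin(4*x**2)/8 + cos(4*x**2)/32 + C

Let u = x², du = 2x dx; rewrite as (1/2)∫ u^1·cos(4u) du.
Now integrate by parts 1 time.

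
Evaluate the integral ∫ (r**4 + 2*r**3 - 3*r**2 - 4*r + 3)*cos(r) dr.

r**4*sin(r) + 2*r**3*sin(r) + 4*r**3*cos(r) - 15*r**2*sin(r) + 6*r**2*cos(r) - 16*r*sin(r) - 30*r*cos(r) + 33*sin(r) - 16*cos(r) + C

Use integration by parts with u = r**4 + 2*r**3 - 3*r**2 - 4*r + 3, dv = cos(r) dr, so v = sin(r).
Apply parts 4 times (tabular method): alternate signs, differentiate u down to 0, integrate dv up.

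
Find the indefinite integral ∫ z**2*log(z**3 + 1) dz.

z**3*log(z**3 + 1)/3 - z**3/3 + log(z**3 + 1)/3 + C

Let u = z**3 + 1, so du = (3*z**2) dz.
The integral becomes (1/3)·∫ log(u) du; integrate by parts with u′=log(u), dv′=du.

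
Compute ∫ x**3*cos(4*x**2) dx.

x**2*sin(4*x**2)/8 + cos(4*x**2)/32 + C

Let u = x², du = 2x dx; rewrite as (1/2)∫ u^1·cos(4u) du.
Now integrate by parts 1 time.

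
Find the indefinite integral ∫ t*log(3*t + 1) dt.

Use integration by parts with u = log(3*t + 1), dv = t dt.
Then du = 3/(3*t + 1) dt and v = t**2/2.

t**2*log(3*t + 1)/2 - t**2/4 + t/6 - log(3*t + 1)/18 + C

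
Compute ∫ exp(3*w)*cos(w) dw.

exp(3*w)*sin(w)/10 + 3*exp(3*w)*cos(w)/10 + C

Let I denote the integral. Integrate by parts with u = cos(w), dv = exp(3*w) dw, so v = exp(3*w)/3: I = exp(3*w)*cos(w)/3 + (1/3)·∫ exp(3*w)*sin(w) dw.
Apply parts again with u = sin(w), dv = exp(3*w) dw: ∫ exp(3*w)*sin(w) dw = exp(3*w)*sin(w)/3 − (1/3)·I. Substituting back brings back I: I = exp(3*w)*sin(w)/9 + exp(3*w)*cos(w)/3 − (1/9)·I.
Solving for I: (1 + 1/9)·I equals the remaining terms, so I = (9/10)·(exp(3*w)*sin(w)/9 + exp(3*w)*cos(w)/3).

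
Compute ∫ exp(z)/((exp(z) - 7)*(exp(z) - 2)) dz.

log(exp(z) - 7)/5 - log(exp(z) - 2)/5 + C

Let u = e^z, du = e^z dz.
The integral becomes ∫ du/((u-7)(u-2)); decompose into partial fractions.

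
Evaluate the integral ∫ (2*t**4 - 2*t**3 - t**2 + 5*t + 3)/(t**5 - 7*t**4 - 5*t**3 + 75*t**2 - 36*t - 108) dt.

Factor the denominator: (t - 6)*(t - 3)*(t - 2)*(t + 1)*(t + 3).
Partial-fraction decomposition: 13/(36*(t + 3)) - 1/(168*(t + 1)) + 5/(12*(t - 2)) - 13/(8*(t - 3)) + 719/(252*(t - 6)).
Integrate each term: A/(t−a) contributes A·log|t−a|.

719*log(t - 6)/252 - 13*log(t - 3)/8 + 5*log(t - 2)/12 - log(t + 1)/168 + 13*log(t + 3)/36 + C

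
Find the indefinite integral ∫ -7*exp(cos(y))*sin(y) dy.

Let u = cos(y), so du = (-sin(y)) dy.
Rewriting, the integral becomes 7·∫ e^u du = 7·e^u.
Substituting back, u = cos(y).

7*exp(cos(y)) + C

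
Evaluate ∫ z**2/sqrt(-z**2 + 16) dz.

-z*sqrt(-z**2 + 16)/2 + 8*asin(z/4) + C

Substitute z = 4·sin(θ), so dz = 4·cos(θ) dθ and the radical becomes sqrt(-z**2 + 16) = 4·cos(θ) by the Pythagorean identity.
Integrate the resulting trig expression in θ, then back-substitute θ = asin(z/4), sin(θ) = z/4, cos(θ) = sqrt(-z**2 + 16)/4 (absorbing any constant into C).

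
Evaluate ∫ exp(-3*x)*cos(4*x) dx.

4*exp(-3*x)*sin(4*x)/25 - 3*exp(-3*x)*cos(4*x)/25 + C

Let I denote the integral. Integrate by parts with u = cos(4*x), dv = exp(-3*x) dx, so v = -exp(-3*x)/3: I = -exp(-3*x)*cos(4*x)/3 − (4/3)·∫ exp(-3*x)*sin(4*x) dx.
Apply parts again with u = sin(4*x), dv = exp(-3*x) dx: ∫ exp(-3*x)*sin(4*x) dx = -exp(-3*x)*sin(4*x)/3 + (4/3)·I. Substituting back brings back I: I = 4*exp(-3*x)*sin(4*x)/9 - exp(-3*x)*cos(4*x)/3 − (16/9)·I.
Solving for I: (1 + 16/9)·I equals the remaining terms, so I = (9/25)·(4*exp(-3*x)*sin(4*x)/9 - exp(-3*x)*cos(4*x)/3).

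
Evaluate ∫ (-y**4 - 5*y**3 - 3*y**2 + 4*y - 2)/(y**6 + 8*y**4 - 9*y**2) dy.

Factor the denominator: y**2*(y - 1)*(y + 1)*(y**2 + 9).
Partial-fraction decomposition: 7*(7*y - 8)/(90*(y**2 + 9)) + 1/(4*(y + 1)) - 7/(20*(y - 1)) - 4/(9*y) + 2/(9*y**2).
Integrate each term; A/(y−a) gives A·log|y−a|; the (By+D)/(y²+p²) term gives a log and an atan.

-4*log(y)/9 - 7*log(y - 1)/20 + log(y + 1)/4 + 49*log(y**2 + 9)/180 - 28*atan(y/3)/135 - 2/(9*y) + C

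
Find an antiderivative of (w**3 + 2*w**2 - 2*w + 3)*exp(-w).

Use integration by parts with u = w**3 + 2*w**2 - 2*w + 3, dv = exp(-w) dw, so v = -exp(-w).
Apply parts 3 times (tabular method): alternate signs, differentiate u down to 0, integrate dv up.

(-w**3 - 5*w**2 - 8*w - 11)*exp(-w) + C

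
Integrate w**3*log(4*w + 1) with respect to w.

w**4*log(4*w + 1)/4 - w**4/16 + w**3/48 - w**2/128 + w/256 - log(4*w + 1)/1024 + C

Use integration by parts with u = log(4*w + 1), dv = w**3 dw.
Then du = 4/(4*w + 1) dw and v = w**4/4.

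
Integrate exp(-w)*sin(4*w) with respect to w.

Let I denote the integral. Integrate by parts with u = sin(4*w), dv = exp(-w) dw, so v = -exp(-w): I = -exp(-w)*sin(4*w) + 4·∫ exp(-w)*cos(4*w) dw.
Apply parts again with u = cos(4*w), dv = exp(-w) dw: ∫ exp(-w)*cos(4*w) dw = -exp(-w)*cos(4*w) − 4·I. Substituting back brings back I: I = -exp(-w)*sin(4*w) - 4*exp(-w)*cos(4*w) − 16·I.
Solving for I: (1 + 16)·I equals the remaining terms, so I = (1/17)·(-exp(-w)*sin(4*w) - 4*exp(-w)*cos(4*w)).

-exp(-w)*sin(4*w)/17 - 4*exp(-w)*cos(4*w)/17 + C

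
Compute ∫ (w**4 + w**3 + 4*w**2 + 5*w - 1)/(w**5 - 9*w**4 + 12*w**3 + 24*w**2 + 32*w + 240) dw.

Factor the denominator: (w - 6)*(w - 5)*(w + 2)*(w**2 + 4).
Partial-fraction decomposition: (5*w - 4)/(464*(w**2 + 4)) + 13/(448*(w + 2)) - 874/(203*(w - 5)) + 337/(64*(w - 6)).
Integrate each term; A/(w−a) gives A·log|w−a|; the (Bw+D)/(w²+p²) term gives a log and an atan.

337*log(w - 6)/64 - 874*log(w - 5)/203 + 13*log(w + 2)/448 + 5*log(w**2 + 4)/928 - atan(w/2)/232 + C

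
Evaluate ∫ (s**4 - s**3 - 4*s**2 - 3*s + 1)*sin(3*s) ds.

Use integration by parts with u = s**4 - s**3 - 4*s**2 - 3*s + 1, dv = sin(3*s) ds, so v = -cos(3*s)/3.
Apply parts 4 times (tabular method): alternate signs, differentiate u down to 0, integrate dv up.

-s**4*cos(3*s)/3 + 4*s**3*sin(3*s)/9 + s**3*cos(3*s)/3 - s**2*sin(3*s)/3 + 16*s**2*cos(3*s)/9 - 32*s*sin(3*s)/27 + 7*s*cos(3*s)/9 - 7*sin(3*s)/27 - 59*cos(3*s)/81 + C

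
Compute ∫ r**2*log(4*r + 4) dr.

r**3*log(4*r + 4)/3 - r**3/9 + r**2/6 - r/3 + log(r + 1)/3 + C

Use integration by parts with u = log(4*r + 4), dv = r**2 dr.
Then du = 4/(4*r + 4) dr and v = r**3/3.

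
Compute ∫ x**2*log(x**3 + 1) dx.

x**3*log(x**3 + 1)/3 - x**3/3 + log(x**3 + 1)/3 + C

Let u = x**3 + 1, so du = (3*x**2) dx.
The integral becomes (1/3)·∫ log(u) du; integrate by parts with u′=log(u), dv′=du.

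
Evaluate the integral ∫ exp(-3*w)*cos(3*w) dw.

Let I denote the integral. Integrate by parts with u = cos(3*w), dv = exp(-3*w) dw, so v = -exp(-3*w)/3: I = -exp(-3*w)*cos(3*w)/3 − ∫ exp(-3*w)*sin(3*w) dw.
Apply parts again with u = sin(3*w), dv = exp(-3*w) dw: ∫ exp(-3*w)*sin(3*w) dw = -exp(-3*w)*sin(3*w)/3 + I. Substituting back brings back I: I = exp(-3*w)*sin(3*w)/3 - exp(-3*w)*cos(3*w)/3 − I.
Solving for I: (1 + 1)·I equals the remaining terms, so I = (1/2)·(exp(-3*w)*sin(3*w)/3 - exp(-3*w)*cos(3*w)/3).

exp(-3*w)*sin(3*w)/6 - exp(-3*w)*cos(3*w)/6 + C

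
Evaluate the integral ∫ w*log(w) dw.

Use integration by parts with u = log(w), dv = w dw.
Then du = 1/w dw and v = w**2/2.

w**2*log(w)/2 - w**2/4 + C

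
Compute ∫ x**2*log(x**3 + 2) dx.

x**3*log(x**3 + 2)/3 - x**3/3 + 2*log(x**3 + 2)/3 + C

Let u = x**3 + 2, so du = (3*x**2) dx.
The integral becomes (1/3)·∫ log(u) du; integrate by parts with u′=log(u), dv′=du.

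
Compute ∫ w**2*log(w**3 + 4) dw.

w**3*log(w**3 + 4)/3 - w**3/3 + 4*log(w**3 + 4)/3 + C

Let u = w**3 + 4, so du = (3*w**2) dw.
The integral becomes (1/3)·∫ log(u) du; integrate by parts with u′=log(u), dv′=du.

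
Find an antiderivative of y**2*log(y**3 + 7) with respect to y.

Let u = y**3 + 7, so du = (3*y**2) dy.
The integral becomes (1/3)·∫ log(u) du; integrate by parts with u′=log(u), dv′=du.

y**3*log(y**3 + 7)/3 - y**3/3 + 7*log(y**3 + 7)/3 + C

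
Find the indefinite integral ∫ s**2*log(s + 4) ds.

Use integration by parts with u = log(s + 4), dv = s**2 ds.
Then du = 1/(s + 4) ds and v = s**3/3.

s**3*log(s + 4)/3 - s**3/9 + 2*s**2/3 - 16*s/3 + 64*log(s + 4)/3 + C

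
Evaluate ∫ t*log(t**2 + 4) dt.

t**2*log(t**2 + 4)/2 - t**2/2 + 2*log(t**2 + 4) + C

Let u = t**2 + 4, so du = (2*t) dt.
The integral becomes (1/2)·∫ log(u) du; integrate by parts with u′=log(u), dv′=du.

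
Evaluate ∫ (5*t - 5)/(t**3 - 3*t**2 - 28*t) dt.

Factor the denominator: t*(t - 7)*(t + 4).
Partial-fraction decomposition: -25/(44*(t + 4)) + 30/(77*(t - 7)) + 5/(28*t).
Integrate each term: A/(t−a) contributes A·log|t−a|.

5*log(t)/28 + 30*log(t - 7)/77 - 25*log(t + 4)/44 + C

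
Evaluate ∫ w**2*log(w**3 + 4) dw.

Let u = w**3 + 4, so du = (3*w**2) dw.
The integral becomes (1/3)·∫ log(u) du; integrate by parts with u′=log(u), dv′=du.

w**3*log(w**3 + 4)/3 - w**3/3 + 4*log(w**3 + 4)/3 + C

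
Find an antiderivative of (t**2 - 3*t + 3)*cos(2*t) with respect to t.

Use integration by parts with u = t**2 - 3*t + 3, dv = cos(2*t) dt, so v = sin(2*t)/2.
Apply parts 2 times (tabular method): alternate signs, differentiate u down to 0, integrate dv up.

t**2*sin(2*t)/2 - 3*t*sin(2*t)/2 + t*cos(2*t)/2 + 5*sin(2*t)/4 - 3*cos(2*t)/4 + C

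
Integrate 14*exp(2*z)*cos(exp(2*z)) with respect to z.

7*sin(exp(2*z)) + C

Let u = exp(2*z), so du = (2*exp(2*z)) dz.
Rewriting, the integral becomes 7·∫ cos(u) du = 7·sin(u).
Substituting back, u = exp(2*z).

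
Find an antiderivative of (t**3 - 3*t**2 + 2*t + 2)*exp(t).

(t**3 - 6*t**2 + 14*t - 12)*exp(t) + C

Use integration by parts with u = t**3 - 3*t**2 + 2*t + 2, dv = exp(t) dt, so v = exp(t).
Apply parts 3 times (tabular method): alternate signs, differentiate u down to 0, integrate dv up.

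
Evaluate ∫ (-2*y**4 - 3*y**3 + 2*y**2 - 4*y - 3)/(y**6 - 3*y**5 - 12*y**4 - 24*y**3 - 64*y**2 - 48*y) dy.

Factor the denominator: y*(y - 6)*(y + 1)*(y + 2)*(y**2 + 4).
Partial-fraction decomposition: (8*y - 43)/(80*(y**2 + 4)) - 5/(128*(y + 2)) + 4/(35*(y + 1)) - 213/(896*(y - 6)) + 1/(16*y).
Integrate each term; A/(y−a) gives A·log|y−a|; the (By+D)/(y²+p²) term gives a log and an atan.

log(y)/16 - 213*log(y - 6)/896 + 4*log(y + 1)/35 - 5*log(y + 2)/128 + log(y**2 + 4)/20 - 43*atan(y/2)/160 + C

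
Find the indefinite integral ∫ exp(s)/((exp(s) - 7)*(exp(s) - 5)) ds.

Let u = e^s, du = e^s ds.
The integral becomes ∫ du/((u-5)(u-7)); decompose into partial fractions.

log(exp(s) - 7)/2 - log(exp(s) - 5)/2 + C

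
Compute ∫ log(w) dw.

w*log(w) - w + C

Use integration by parts with u = log(w), dv = dw.
Then du = 1/w dw and v = w.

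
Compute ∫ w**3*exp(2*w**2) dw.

(2*w**2 - 1)*exp(2*w**2)/8 + C

Let u = w², du = 2w dw; rewrite as (1/2)∫ u^1·exp(2u) du.
Now integrate by parts 1 time.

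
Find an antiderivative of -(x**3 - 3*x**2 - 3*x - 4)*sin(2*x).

x**3*cos(2*x)/2 - 3*x**2*sin(2*x)/4 - 3*x**2*cos(2*x)/2 + 3*x*sin(2*x)/2 - 9*x*cos(2*x)/4 + 9*sin(2*x)/8 - 5*cos(2*x)/4 + C

Use integration by parts with u = x**3 - 3*x**2 - 3*x - 4, dv = -sin(2*x) dx, so v = cos(2*x)/2.
Apply parts 3 times (tabular method): alternate signs, differentiate u down to 0, integrate dv up.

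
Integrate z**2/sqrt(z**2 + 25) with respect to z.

Substitute z = 5·tan(θ), so dz = 5·sec(θ)^2 dθ and the radical becomes sqrt(z**2 + 25) = 5·sec(θ) by the Pythagorean identity.
Integrate the resulting trig expression in θ, then back-substitute tan(θ) = z/5, sec(θ) = sqrt(z**2 + 25)/5 (absorbing any constant into C).

z*sqrt(z**2 + 25)/2 - 25*log(z + sqrt(z**2 + 25))/2 + C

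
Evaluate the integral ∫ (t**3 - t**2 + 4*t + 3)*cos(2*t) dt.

Use integration by parts with u = t**3 - t**2 + 4*t + 3, dv = cos(2*t) dt, so v = sin(2*t)/2.
Apply parts 3 times (tabular method): alternate signs, differentiate u down to 0, integrate dv up.

t**3*sin(2*t)/2 - t**2*sin(2*t)/2 + 3*t**2*cos(2*t)/4 + 5*t*sin(2*t)/4 - t*cos(2*t)/2 + 7*sin(2*t)/4 + 5*cos(2*t)/8 + C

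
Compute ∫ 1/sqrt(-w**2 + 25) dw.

asin(w/5) + C

Substitute w = 5·sin(θ), so dw = 5·cos(θ) dθ and the radical becomes sqrt(-w**2 + 25) = 5·cos(θ) by the Pythagorean identity.
Integrate the resulting trig expression in θ, then back-substitute θ = asin(w/5), sin(θ) = w/5, cos(θ) = sqrt(-w**2 + 25)/5 (absorbing any constant into C).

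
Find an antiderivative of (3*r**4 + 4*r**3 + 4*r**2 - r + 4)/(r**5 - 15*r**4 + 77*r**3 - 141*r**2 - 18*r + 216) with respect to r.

2447*log(r - 6)/63 - 544*log(r - 4)/5 + 1313*log(r - 3)/18 + log(r + 1)/70 - 97/(3*r - 9) + C

Factor the denominator: (r - 6)*(r - 4)*(r - 3)**2*(r + 1).
Partial-fraction decomposition: 1/(70*(r + 1)) + 1313/(18*(r - 3)) + 97/(3*(r - 3)**2) - 544/(5*(r - 4)) + 2447/(63*(r - 6)).
Integrate each term; A/(r−a) gives A·log|r−a|; A/(r−a)² gives −A/(r−a).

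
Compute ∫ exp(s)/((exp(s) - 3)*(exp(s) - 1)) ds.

Let u = e^s, du = e^s ds.
The integral becomes ∫ du/((u-3)(u-1)); decompose into partial fractions.

log(exp(s) - 3)/2 - log(exp(s) - 1)/2 + C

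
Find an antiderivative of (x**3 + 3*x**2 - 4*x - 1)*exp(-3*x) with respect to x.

Use integration by parts with u = x**3 + 3*x**2 - 4*x - 1, dv = exp(-3*x) dx, so v = -exp(-3*x)/3.
Apply parts 3 times (tabular method): alternate signs, differentiate u down to 0, integrate dv up.

(-9*x**3 - 36*x**2 + 12*x + 13)*exp(-3*x)/27 + C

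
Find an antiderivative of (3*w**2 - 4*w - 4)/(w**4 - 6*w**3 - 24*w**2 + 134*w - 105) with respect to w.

115*log(w - 7)/288 - 11*log(w - 3)/64 - 5*log(w - 1)/72 - 91*log(w + 5)/576 + C

Factor the denominator: (w - 7)*(w - 3)*(w - 1)*(w + 5).
Partial-fraction decomposition: -91/(576*(w + 5)) - 5/(72*(w - 1)) - 11/(64*(w - 3)) + 115/(288*(w - 7)).
Integrate each term: A/(w−a) contributes A·log|w−a|.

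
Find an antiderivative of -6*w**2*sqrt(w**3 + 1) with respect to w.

Let u = w**3 + 1, so du = (3*w**2) dw.
Rewriting, the integral becomes -2·∫ √u du = -2·(2/3)u^(3/2).
Substituting back, u = w**3 + 1.

-4*(w**3 + 1)**(3/2)/3 + C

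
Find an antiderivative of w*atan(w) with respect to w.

w**2*atan(w)/2 - w/2 + atan(w)/2 + C

Use integration by parts with u = arctan(w), dv = w dw.
Then du = 1/(w**2 + 1) dw.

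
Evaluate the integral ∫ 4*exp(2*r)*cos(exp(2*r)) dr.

2*sin(exp(2*r)) + C

Let u = exp(2*r), so du = (2*exp(2*r)) dr.
Rewriting, the integral becomes 2·∫ cos(u) du = 2·sin(u).
Substituting back, u = exp(2*r).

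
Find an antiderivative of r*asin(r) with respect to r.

Use integration by parts with u = arcsin(r), dv = r dr.
Then du = 1/sqrt(-r**2 + 1) dr.

r**2*asin(r)/2 + r*sqrt(-r**2 + 1)/4 - asin(r)/4 + C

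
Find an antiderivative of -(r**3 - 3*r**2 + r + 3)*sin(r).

r**3*cos(r) - 3*r**2*sin(r) - 3*r**2*cos(r) + 6*r*sin(r) - 5*r*cos(r) + 5*sin(r) + 9*cos(r) + C

Use integration by parts with u = r**3 - 3*r**2 + r + 3, dv = -sin(r) dr, so v = cos(r).
Apply parts 3 times (tabular method): alternate signs, differentiate u down to 0, integrate dv up.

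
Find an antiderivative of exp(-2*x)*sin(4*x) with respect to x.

Let I denote the integral. Integrate by parts with u = sin(4*x), dv = exp(-2*x) dx, so v = -exp(-2*x)/2: I = -exp(-2*x)*sin(4*x)/2 + 2·∫ exp(-2*x)*cos(4*x) dx.
Apply parts again with u = cos(4*x), dv = exp(-2*x) dx: ∫ exp(-2*x)*cos(4*x) dx = -exp(-2*x)*cos(4*x)/2 − 2·I. Substituting back brings back I: I = -exp(-2*x)*sin(4*x)/2 - exp(-2*x)*cos(4*x) − 4·I.
Solving for I: (1 + 4)·I equals the remaining terms, so I = (1/5)·(-exp(-2*x)*sin(4*x)/2 - exp(-2*x)*cos(4*x)).

-exp(-2*x)*sin(4*x)/10 - exp(-2*x)*cos(4*x)/5 + C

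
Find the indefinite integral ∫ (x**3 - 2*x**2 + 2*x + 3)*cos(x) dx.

x**3*sin(x) - 2*x**2*sin(x) + 3*x**2*cos(x) - 4*x*sin(x) - 4*x*cos(x) + 7*sin(x) - 4*cos(x) + C

Use integration by parts with u = x**3 - 2*x**2 + 2*x + 3, dv = cos(x) dx, so v = sin(x).
Apply parts 3 times (tabular method): alternate signs, differentiate u down to 0, integrate dv up.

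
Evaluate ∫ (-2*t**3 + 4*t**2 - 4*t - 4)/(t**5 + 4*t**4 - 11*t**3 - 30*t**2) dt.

19*log(t)/225 - 17*log(t - 3)/180 - 3*log(t + 2)/5 + 61*log(t + 5)/100 - 2/(15*t) + C

Factor the denominator: t**2*(t - 3)*(t + 2)*(t + 5).
Partial-fraction decomposition: 61/(100*(t + 5)) - 3/(5*(t + 2)) - 17/(180*(t - 3)) + 19/(225*t) + 2/(15*t**2).
Integrate each term; A/(t−a) gives A·log|t−a|; A/(t−a)² gives −A/(t−a).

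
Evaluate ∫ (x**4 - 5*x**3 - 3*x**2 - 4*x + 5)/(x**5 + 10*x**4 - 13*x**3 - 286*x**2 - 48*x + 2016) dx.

Factor the denominator: (x - 4)*(x - 3)*(x + 4)*(x + 6)*(x + 7).
Partial-fraction decomposition: 667/(55*(x + 7)) - 2297/(180*(x + 6)) + 183/(112*(x + 4)) + 44/(315*(x - 3)) - 123/(880*(x - 4)).
Integrate each term: A/(x−a) contributes A·log|x−a|.

-123*log(x - 4)/880 + 44*log(x - 3)/315 + 183*log(x + 4)/112 - 2297*log(x + 6)/180 + 667*log(x + 7)/55 + C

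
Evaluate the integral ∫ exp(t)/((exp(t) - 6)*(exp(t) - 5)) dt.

log(exp(t) - 6) - log(exp(t) - 5) + C

Let u = e^t, du = e^t dt.
The integral becomes ∫ du/((u-5)(u-6)); decompose into partial fractions.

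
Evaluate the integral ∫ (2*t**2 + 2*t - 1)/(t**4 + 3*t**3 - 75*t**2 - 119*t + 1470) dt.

83*log(t - 6)/169 - 59*log(t - 5)/144 - 1981*log(t + 7)/24336 - 83/(156*t + 1092) + C

Factor the denominator: (t - 6)*(t - 5)*(t + 7)**2.
Partial-fraction decomposition: -1981/(24336*(t + 7)) + 83/(156*(t + 7)**2) - 59/(144*(t - 5)) + 83/(169*(t - 6)).
Integrate each term; A/(t−a) gives A·log|t−a|; A/(t−a)² gives −A/(t−a).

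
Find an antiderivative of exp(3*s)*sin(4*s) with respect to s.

Let I denote the integral. Integrate by parts with u = sin(4*s), dv = exp(3*s) ds, so v = exp(3*s)/3: I = exp(3*s)*sin(4*s)/3 − (4/3)·∫ exp(3*s)*cos(4*s) ds.
Apply parts again with u = cos(4*s), dv = exp(3*s) ds: ∫ exp(3*s)*cos(4*s) ds = exp(3*s)*cos(4*s)/3 + (4/3)·I. Substituting back brings back I: I = exp(3*s)*sin(4*s)/3 - 4*exp(3*s)*cos(4*s)/9 − (16/9)·I.
Solving for I: (1 + 16/9)·I equals the remaining terms, so I = (9/25)·(exp(3*s)*sin(4*s)/3 - 4*exp(3*s)*cos(4*s)/9).

3*exp(3*s)*sin(4*s)/25 - 4*exp(3*s)*cos(4*s)/25 + C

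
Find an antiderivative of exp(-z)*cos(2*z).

2*exp(-z)*sin(2*z)/5 - exp(-z)*cos(2*z)/5 + C

Let I denote the integral. Integrate by parts with u = cos(2*z), dv = exp(-z) dz, so v = -exp(-z): I = -exp(-z)*cos(2*z) − 2·∫ exp(-z)*sin(2*z) dz.
Apply parts again with u = sin(2*z), dv = exp(-z) dz: ∫ exp(-z)*sin(2*z) dz = -exp(-z)*sin(2*z) + 2·I. Substituting back brings back I: I = 2*exp(-z)*sin(2*z) - exp(-z)*cos(2*z) − 4·I.
Solving for I: (1 + 4)·I equals the remaining terms, so I = (1/5)·(2*exp(-z)*sin(2*z) - exp(-z)*cos(2*z)).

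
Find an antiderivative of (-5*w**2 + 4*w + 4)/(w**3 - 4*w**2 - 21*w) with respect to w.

-4*log(w)/21 - 213*log(w - 7)/70 - 53*log(w + 3)/30 + C

Factor the denominator: w*(w - 7)*(w + 3).
Partial-fraction decomposition: -53/(30*(w + 3)) - 213/(70*(w - 7)) - 4/(21*w).
Integrate each term: A/(w−a) contributes A·log|w−a|.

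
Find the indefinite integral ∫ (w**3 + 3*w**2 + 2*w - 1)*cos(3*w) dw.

Use integration by parts with u = w**3 + 3*w**2 + 2*w - 1, dv = cos(3*w) dw, so v = sin(3*w)/3.
Apply parts 3 times (tabular method): alternate signs, differentiate u down to 0, integrate dv up.

w**3*sin(3*w)/3 + w**2*sin(3*w) + w**2*cos(3*w)/3 + 4*w*sin(3*w)/9 + 2*w*cos(3*w)/3 - 5*sin(3*w)/9 + 4*cos(3*w)/27 + C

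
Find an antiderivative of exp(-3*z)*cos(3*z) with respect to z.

exp(-3*z)*sin(3*z)/6 - exp(-3*z)*cos(3*z)/6 + C

Let I denote the integral. Integrate by parts with u = cos(3*z), dv = exp(-3*z) dz, so v = -exp(-3*z)/3: I = -exp(-3*z)*cos(3*z)/3 − ∫ exp(-3*z)*sin(3*z) dz.
Apply parts again with u = sin(3*z), dv = exp(-3*z) dz: ∫ exp(-3*z)*sin(3*z) dz = -exp(-3*z)*sin(3*z)/3 + I. Substituting back brings back I: I = exp(-3*z)*sin(3*z)/3 - exp(-3*z)*cos(3*z)/3 − I.
Solving for I: (1 + 1)·I equals the remaining terms, so I = (1/2)·(exp(-3*z)*sin(3*z)/3 - exp(-3*z)*cos(3*z)/3).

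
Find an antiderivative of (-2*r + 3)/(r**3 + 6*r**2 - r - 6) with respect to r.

log(r - 1)/14 - log(r + 1)/2 + 3*log(r + 6)/7 + C

Factor the denominator: (r - 1)*(r + 1)*(r + 6).
Partial-fraction decomposition: 3/(7*(r + 6)) - 1/(2*(r + 1)) + 1/(14*(r - 1)).
Integrate each term: A/(r−a) contributes A·log|r−a|.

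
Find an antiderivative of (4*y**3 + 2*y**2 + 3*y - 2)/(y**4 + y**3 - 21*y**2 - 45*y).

Factor the denominator: y*(y - 5)*(y + 3)**2.
Partial-fraction decomposition: 1265/(576*(y + 3)) - 101/(24*(y + 3)**2) + 563/(320*(y - 5)) + 2/(45*y).
Integrate each term; A/(y−a) gives A·log|y−a|; A/(y−a)² gives −A/(y−a).

2*log(y)/45 + 563*log(y - 5)/320 + 1265*log(y + 3)/576 + 101/(24*y + 72) + C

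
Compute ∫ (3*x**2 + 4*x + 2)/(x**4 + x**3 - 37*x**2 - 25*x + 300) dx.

97*log(x - 5)/180 - 41*log(x - 3)/112 + 34*log(x + 4)/63 - 57*log(x + 5)/80 + C

Factor the denominator: (x - 5)*(x - 3)*(x + 4)*(x + 5).
Partial-fraction decomposition: -57/(80*(x + 5)) + 34/(63*(x + 4)) - 41/(112*(x - 3)) + 97/(180*(x - 5)).
Integrate each term: A/(x−a) contributes A·log|x−a|.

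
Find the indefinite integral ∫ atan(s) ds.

Use integration by parts with u = arctan(s), dv = ds.
Then du = 1/(s**2 + 1) ds.

s*atan(s) - log(s**2 + 1)/2 + C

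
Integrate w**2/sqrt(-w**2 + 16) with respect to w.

Substitute w = 4·sin(θ), so dw = 4·cos(θ) dθ and the radical becomes sqrt(-w**2 + 16) = 4·cos(θ) by the Pythagorean identity.
Integrate the resulting trig expression in θ, then back-substitute θ = asin(w/4), sin(θ) = w/4, cos(θ) = sqrt(-w**2 + 16)/4 (absorbing any constant into C).

-w*sqrt(-w**2 + 16)/2 + 8*asin(w/4) + C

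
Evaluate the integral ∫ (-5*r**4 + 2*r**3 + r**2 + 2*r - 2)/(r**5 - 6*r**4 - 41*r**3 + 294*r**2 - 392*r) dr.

log(r)/196 - 5629*log(r - 7)/735 + 565*log(r - 4)/132 - 29*log(r - 2)/90 - 6329*log(r + 7)/4851 + C

Factor the denominator: r*(r - 7)*(r - 4)*(r - 2)*(r + 7).
Partial-fraction decomposition: -6329/(4851*(r + 7)) - 29/(90*(r - 2)) + 565/(132*(r - 4)) - 5629/(735*(r - 7)) + 1/(196*r).
Integrate each term: A/(r−a) contributes A·log|r−a|.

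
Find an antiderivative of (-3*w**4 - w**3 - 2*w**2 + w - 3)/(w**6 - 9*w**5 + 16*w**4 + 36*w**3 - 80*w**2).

7*log(w)/1600 - 2048*log(w - 5)/525 + 863*log(w - 4)/192 - 65*log(w - 2)/96 + 53*log(w + 2)/672 - 3/(80*w) + C

Factor the denominator: w**2*(w - 5)*(w - 4)*(w - 2)*(w + 2).
Partial-fraction decomposition: 53/(672*(w + 2)) - 65/(96*(w - 2)) + 863/(192*(w - 4)) - 2048/(525*(w - 5)) + 7/(1600*w) + 3/(80*w**2).
Integrate each term; A/(w−a) gives A·log|w−a|; A/(w−a)² gives −A/(w−a).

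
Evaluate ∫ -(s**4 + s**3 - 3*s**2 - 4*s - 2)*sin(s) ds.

Use integration by parts with u = s**4 + s**3 - 3*s**2 - 4*s - 2, dv = -sin(s) ds, so v = cos(s).
Apply parts 4 times (tabular method): alternate signs, differentiate u down to 0, integrate dv up.

s**4*cos(s) - 4*s**3*sin(s) + s**3*cos(s) - 3*s**2*sin(s) - 15*s**2*cos(s) + 30*s*sin(s) - 10*s*cos(s) + 10*sin(s) + 28*cos(s) + C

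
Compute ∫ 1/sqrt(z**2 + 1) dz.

Substitute z = tan(θ), so dz = sec(θ)^2 dθ and the radical becomes sqrt(z**2 + 1) = sec(θ) by the Pythagorean identity.
Integrate the resulting trig expression in θ, then back-substitute tan(θ) = z, sec(θ) = sqrt(z**2 + 1) (absorbing any constant into C).

log(z + sqrt(z**2 + 1)) + C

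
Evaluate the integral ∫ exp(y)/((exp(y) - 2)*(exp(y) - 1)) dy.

Let u = e^y, du = e^y dy.
The integral becomes ∫ du/((u-1)(u-2)); decompose into partial fractions.

log(exp(y) - 2) - log(exp(y) - 1) + C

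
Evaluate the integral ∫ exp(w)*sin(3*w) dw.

exp(w)*sin(3*w)/10 - 3*exp(w)*cos(3*w)/10 + C

Let I denote the integral. Integrate by parts with u = sin(3*w), dv = exp(w) dw, so v = exp(w): I = exp(w)*sin(3*w) − 3·∫ exp(w)*cos(3*w) dw.
Apply parts again with u = cos(3*w), dv = exp(w) dw: ∫ exp(w)*cos(3*w) dw = exp(w)*cos(3*w) + 3·I. Substituting back brings back I: I = exp(w)*sin(3*w) - 3*exp(w)*cos(3*w) − 9·I.
Solving for I: (1 + 9)·I equals the remaining terms, so I = (1/10)·(exp(w)*sin(3*w) - 3*exp(w)*cos(3*w)).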